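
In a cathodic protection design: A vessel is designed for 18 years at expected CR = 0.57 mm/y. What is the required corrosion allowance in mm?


Corrosion allowance = CR × design life
CA = 0.57 * 18 = 10.26 mm

10.26 mm


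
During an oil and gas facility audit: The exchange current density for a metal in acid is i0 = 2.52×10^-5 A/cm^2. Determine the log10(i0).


i0 = 2.52×10^-5 A/cm^2
log10(i0) = -4.599

-4.599


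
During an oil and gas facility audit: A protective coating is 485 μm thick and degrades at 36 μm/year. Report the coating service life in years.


Service life = thickness / degradation rate
Life = 485 / 36 = 13.5 years

13.5 years


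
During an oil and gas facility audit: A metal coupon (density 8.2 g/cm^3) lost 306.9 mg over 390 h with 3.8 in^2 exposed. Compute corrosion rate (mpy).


Apply the mpy weight-loss relation: CR = 534 * W / (D * A * T)
Numerator: 534 * 306.9 = 163884.6
Denominator: 8.2 * 3.8 * 390 = 12152.4
CR = 163884.6 / 12152.4 = 13.4858 mpy

13.4858 mpy


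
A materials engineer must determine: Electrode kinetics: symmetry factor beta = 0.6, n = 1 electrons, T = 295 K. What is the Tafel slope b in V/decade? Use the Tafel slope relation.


Apply the Tafel slope relation: b = 2.303*R*T/(beta*n*F)
Numerator: 2.303 * 8.314 * 295 = 5648.41
Denominator: 0.6 * 1 * 96485 = 57891.0
b = 5648.41 / 57891.0 = 0.098 V/decade

0.098 V/decade


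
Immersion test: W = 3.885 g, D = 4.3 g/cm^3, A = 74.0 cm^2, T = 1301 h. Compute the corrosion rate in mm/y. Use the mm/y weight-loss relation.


Apply the mm/y weight-loss relation: CR = 87600 * W / (D * A * T)
Numerator: 87600 * 3.885 = 340326.0
Denominator: 4.3 * 74.0 * 1301 = 413978.2
CR = 340326.0 / 413978.2 = 0.8221 mm/y

0.8221 mm/y


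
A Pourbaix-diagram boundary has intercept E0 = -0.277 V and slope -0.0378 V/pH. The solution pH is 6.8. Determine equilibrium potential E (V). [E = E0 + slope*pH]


Apply the Pourbaix line equation: E = E0 + slope*pH
E = -0.277 + (-0.0378)*6.8 = -0.277 + (-0.25704) = -0.53404 V
Rounded to 4 decimal places: E = -0.5340 V

-0.5340 V


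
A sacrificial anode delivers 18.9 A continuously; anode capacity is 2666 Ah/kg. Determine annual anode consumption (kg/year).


Annual consumption = current * hours per year / capacity
Rate = 18.9 * 8760 / 2666 = 62.1 kg/year

62.1 kg/year


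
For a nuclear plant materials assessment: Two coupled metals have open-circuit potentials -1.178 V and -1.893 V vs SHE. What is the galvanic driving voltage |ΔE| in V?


Driving voltage is the absolute potential difference.
|ΔE| = |-1.178 − (-1.893)| = 0.715 V

0.715 V


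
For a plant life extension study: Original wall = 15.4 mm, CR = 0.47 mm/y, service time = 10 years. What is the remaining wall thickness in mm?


Remaining wall = original − CR × time
t = 15.4 − 0.47*10 = 15.4 − 4.7 = 10.7 mm

10.7 mm


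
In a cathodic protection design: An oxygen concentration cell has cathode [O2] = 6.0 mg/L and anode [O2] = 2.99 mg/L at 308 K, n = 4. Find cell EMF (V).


Apply the Nernst concentration-cell relation: E = (RT/nF)*ln(C_cathode/C_anode)
RT/nF = 8.314*308/(4*96485) = 0.006635 V
ln(6.0/2.99) = 0.69649
E = 0.006635 * 0.69649 = 0.00462 V

0.00462 V


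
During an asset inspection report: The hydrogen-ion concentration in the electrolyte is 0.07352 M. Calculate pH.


pH = −log10[H+]
pH = −log10(0.07352) = 1.13

1.13


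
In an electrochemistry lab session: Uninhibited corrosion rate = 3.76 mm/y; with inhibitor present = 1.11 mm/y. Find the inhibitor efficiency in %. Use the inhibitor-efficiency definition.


Apply the inhibitor-efficiency definition: IE = (CR_blank − CR_inh)/CR_blank × 100
IE = (3.76 − 1.11) / 3.76 × 100
IE = 2.65 / 3.76 × 100 = 70.5 %

70.5 %


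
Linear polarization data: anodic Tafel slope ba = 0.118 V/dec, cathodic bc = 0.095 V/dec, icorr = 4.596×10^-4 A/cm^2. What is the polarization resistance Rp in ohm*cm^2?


Apply the Stern-Geary equation: Rp = ba*bc / (2.303*icorr*(ba+bc))
ba*bc = 0.118*0.095 = 0.01121
ba+bc = 0.213; 2.303*icorr*(ba+bc) = 2.303*4.596×10^-4*0.213 = 2.2545172×10^-4
Rp = 0.01121 / 2.2545172×10^-4 = 49.72 ohm*cm^2

49.72 ohm*cm^2


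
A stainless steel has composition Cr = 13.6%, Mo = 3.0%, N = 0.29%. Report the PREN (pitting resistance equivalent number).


Apply the PREN formula: PREN = Cr + 3.3*Mo + 16*N
PREN = 13.6 + 3.3*3.0 + 16*0.29
PREN = 13.6 + 9.9 + 4.64 = 28.14

28.14


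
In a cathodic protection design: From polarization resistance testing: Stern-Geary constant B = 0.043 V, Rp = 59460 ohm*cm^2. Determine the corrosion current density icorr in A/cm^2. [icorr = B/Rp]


Apply the Stern-Geary relation: icorr = B / Rp
icorr = 0.043 / 59460 = 7.232×10^-7 A/cm^2

7.232×10^-7 A/cm^2


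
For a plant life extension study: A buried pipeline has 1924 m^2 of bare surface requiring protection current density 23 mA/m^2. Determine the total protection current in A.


I = area * current density, then convert mA → A (÷1000)
I = 1924 * 23 / 1000 = 44.25 A

44.25 A


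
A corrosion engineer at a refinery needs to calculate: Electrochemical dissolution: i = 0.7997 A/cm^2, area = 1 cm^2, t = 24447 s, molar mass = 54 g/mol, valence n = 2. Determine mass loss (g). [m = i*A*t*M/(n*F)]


Apply Faraday's law: m = i*A*t*M / (n*F)
Total charge passed Q = i*A*t = 0.7997*1*24447 = 19550.2659 C
m = Q*M/(n*F) = 19550.2659*54/(2*96485) = 5.4709 g

5.4709 g


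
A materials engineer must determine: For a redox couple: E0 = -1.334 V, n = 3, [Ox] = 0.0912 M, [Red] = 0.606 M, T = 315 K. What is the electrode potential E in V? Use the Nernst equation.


Apply the Nernst equation: E = E0 + (RT/nF)*ln([Ox]/[Red])
Step 1: RT/nF = 8.314*315/(3*96485) = 0.00904773 V
Step 2: [Ox]/[Red] = 0.0912/0.606 = 0.150495
Step 3: ln(0.150495) = -1.893825
Step 4: correction = 0.00904773 * -1.893825 = -0.017 V
E = -1.334 + -0.017 = -1.351 V

-1.351 V


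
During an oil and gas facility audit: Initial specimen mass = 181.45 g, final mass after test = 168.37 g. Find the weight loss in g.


Weight loss = initial − final
WL = 181.45 − 168.37 = 13.08 g

13.08 g


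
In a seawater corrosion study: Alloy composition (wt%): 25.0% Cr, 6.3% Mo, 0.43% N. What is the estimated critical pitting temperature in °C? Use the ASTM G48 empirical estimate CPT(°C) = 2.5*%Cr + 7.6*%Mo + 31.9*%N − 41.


Apply the ASTM G48 empirical CPT estimate: CPT(°C) = 2.5*%Cr + 7.6*%Mo + 31.9*%N − 41
2.5*25.0 = 62.5; 7.6*6.3 = 47.88; 31.9*0.43 = 13.717
CPT = 62.5 + 47.88 + 13.717 − 41 = 83.097 °C
Rounded to 0.1 °C: CPT ≈ 83.1 °C

83.1 °C


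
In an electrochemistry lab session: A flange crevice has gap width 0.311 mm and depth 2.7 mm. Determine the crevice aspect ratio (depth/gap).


Aspect ratio = depth / gap
Ratio = 2.7 / 0.311 = 8.7

8.7


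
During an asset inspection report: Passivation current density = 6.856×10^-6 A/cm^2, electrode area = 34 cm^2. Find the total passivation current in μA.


I = i_pass * A, then convert A → μA (×10^6)
I = 6.856×10^-6 * 34 * 10^6 = 233.1 μA

233.1 μA


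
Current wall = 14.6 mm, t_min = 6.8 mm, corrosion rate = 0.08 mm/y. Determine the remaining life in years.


Apply the remaining-life relation: RL = (t_current − t_min) / CR
RL = (14.6 − 6.8) / 0.08 = 7.8 / 0.08 = 97.5 years

97.5 years


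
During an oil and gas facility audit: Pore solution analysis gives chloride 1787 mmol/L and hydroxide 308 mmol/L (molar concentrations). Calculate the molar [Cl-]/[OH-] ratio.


Threshold parameter = [Cl-] / [OH-] (molar basis; both in mmol/L, so units cancel)
Ratio = 1787 / 308 = 5.8

5.8


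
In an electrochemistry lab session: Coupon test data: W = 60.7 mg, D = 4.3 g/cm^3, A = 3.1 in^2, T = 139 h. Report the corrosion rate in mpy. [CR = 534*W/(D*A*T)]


Apply the mpy weight-loss relation: CR = 534 * W / (D * A * T)
Numerator: 534 * 60.7 = 32413.8
Denominator: 4.3 * 3.1 * 139 = 1852.87
CR = 32413.8 / 1852.87 = 17.4938 mpy

17.4938 mpy


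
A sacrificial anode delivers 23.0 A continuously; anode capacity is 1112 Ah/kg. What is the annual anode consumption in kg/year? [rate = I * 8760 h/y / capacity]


Annual consumption = current * hours per year / capacity
Rate = 23.0 * 8760 / 1112 = 181.2 kg/year

181.2 kg/year


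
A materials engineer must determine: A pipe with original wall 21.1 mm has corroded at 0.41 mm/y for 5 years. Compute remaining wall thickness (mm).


Remaining wall = original − CR × time
t = 21.1 − 0.41*5 = 21.1 − 2.05 = 19.05 mm

19.05 mm


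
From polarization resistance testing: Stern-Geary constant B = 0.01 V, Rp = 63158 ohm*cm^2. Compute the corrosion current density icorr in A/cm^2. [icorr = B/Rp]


Apply the Stern-Geary relation: icorr = B / Rp
icorr = 0.01 / 63158 = 1.583×10^-7 A/cm^2

1.583×10^-7 A/cm^2


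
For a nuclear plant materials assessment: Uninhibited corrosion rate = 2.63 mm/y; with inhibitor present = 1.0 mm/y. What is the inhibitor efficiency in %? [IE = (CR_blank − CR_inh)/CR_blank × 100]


Apply the inhibitor-efficiency definition: IE = (CR_blank − CR_inh)/CR_blank × 100
IE = (2.63 − 1.0) / 2.63 × 100
IE = 1.63 / 2.63 × 100 = 62.0 %

62.0 %


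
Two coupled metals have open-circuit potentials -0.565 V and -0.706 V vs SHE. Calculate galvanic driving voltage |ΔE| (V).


Driving voltage is the absolute potential difference.
|ΔE| = |-0.565 − (-0.706)| = 0.141 V

0.141 V


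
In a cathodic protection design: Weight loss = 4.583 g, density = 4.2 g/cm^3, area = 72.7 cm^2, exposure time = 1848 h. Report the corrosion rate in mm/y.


Apply the mm/y weight-loss relation: CR = 87600 * W / (D * A * T)
Numerator: 87600 * 4.583 = 401470.8
Denominator: 4.2 * 72.7 * 1848 = 564268.32
CR = 401470.8 / 564268.32 = 0.71149 mm/y

0.71149 mm/y


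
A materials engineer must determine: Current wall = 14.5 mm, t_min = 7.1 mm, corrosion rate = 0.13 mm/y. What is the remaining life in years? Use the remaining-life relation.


Apply the remaining-life relation: RL = (t_current − t_min) / CR
RL = (14.5 − 7.1) / 0.13 = 7.4 / 0.13 = 56.9 years

56.9 years


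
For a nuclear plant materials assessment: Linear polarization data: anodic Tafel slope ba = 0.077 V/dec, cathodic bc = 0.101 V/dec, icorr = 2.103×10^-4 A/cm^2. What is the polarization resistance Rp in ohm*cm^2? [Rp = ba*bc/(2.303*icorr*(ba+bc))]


Apply the Stern-Geary equation: Rp = ba*bc / (2.303*icorr*(ba+bc))
ba*bc = 0.077*0.101 = 0.007777
ba+bc = 0.178; 2.303*icorr*(ba+bc) = 2.303*2.103×10^-4*0.178 = 8.620912×10^-5
Rp = 0.007777 / 8.620912×10^-5 = 90.21 ohm*cm^2

90.21 ohm*cm^2


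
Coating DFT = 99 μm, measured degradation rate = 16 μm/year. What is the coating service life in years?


Service life = thickness / degradation rate
Life = 99 / 16 = 6.2 years

6.2 years


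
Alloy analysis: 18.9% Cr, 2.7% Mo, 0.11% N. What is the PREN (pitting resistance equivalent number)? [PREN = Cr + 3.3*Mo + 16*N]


Apply the PREN formula: PREN = Cr + 3.3*Mo + 16*N
PREN = 18.9 + 3.3*2.7 + 16*0.11
PREN = 18.9 + 8.91 + 1.76 = 29.57

29.57


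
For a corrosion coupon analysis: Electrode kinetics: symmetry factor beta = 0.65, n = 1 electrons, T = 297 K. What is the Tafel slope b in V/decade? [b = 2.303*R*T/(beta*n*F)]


Apply the Tafel slope relation: b = 2.303*R*T/(beta*n*F)
Numerator: 2.303 * 8.314 * 297 = 5686.7
Denominator: 0.65 * 1 * 96485 = 62715.25
b = 5686.7 / 62715.25 = 0.091 V/decade

0.091 V/decade


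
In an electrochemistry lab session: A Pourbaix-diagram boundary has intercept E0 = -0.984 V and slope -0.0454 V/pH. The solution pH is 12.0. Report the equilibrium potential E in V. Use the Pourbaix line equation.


Apply the Pourbaix line equation: E = E0 + slope*pH
E = -0.984 + (-0.0454)*12.0 = -0.984 + (-0.5448) = -1.5288 V
Rounded to 3 decimal places: E = -1.529 V

-1.529 V


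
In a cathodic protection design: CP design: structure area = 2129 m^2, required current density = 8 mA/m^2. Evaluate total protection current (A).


I = area * current density, then convert mA → A (÷1000)
I = 2129 * 8 / 1000 = 17.03 A

17.03 A


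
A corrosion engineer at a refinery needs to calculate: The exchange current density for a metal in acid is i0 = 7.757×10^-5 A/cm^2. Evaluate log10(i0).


i0 = 7.757×10^-5 A/cm^2
log10(i0) = -4.11

-4.11


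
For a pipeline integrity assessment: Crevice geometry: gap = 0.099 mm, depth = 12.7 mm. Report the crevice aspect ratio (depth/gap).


Aspect ratio = depth / gap
Ratio = 12.7 / 0.099 = 128.3

128.3


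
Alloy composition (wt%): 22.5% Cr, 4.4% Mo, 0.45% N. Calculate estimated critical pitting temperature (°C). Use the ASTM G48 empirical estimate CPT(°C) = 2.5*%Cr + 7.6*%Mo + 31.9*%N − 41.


Apply the ASTM G48 empirical CPT estimate: CPT(°C) = 2.5*%Cr + 7.6*%Mo + 31.9*%N − 41
2.5*22.5 = 56.25; 7.6*4.4 = 33.44; 31.9*0.45 = 14.355
CPT = 56.25 + 33.44 + 14.355 − 41 = 63.045 °C
Rounded to 0.1 °C: CPT ≈ 63.0 °C

63.0 °C


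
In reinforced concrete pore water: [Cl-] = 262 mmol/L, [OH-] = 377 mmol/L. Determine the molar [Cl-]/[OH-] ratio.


Threshold parameter = [Cl-] / [OH-] (molar basis; both in mmol/L, so units cancel)
Ratio = 262 / 377 = 0.69

0.69


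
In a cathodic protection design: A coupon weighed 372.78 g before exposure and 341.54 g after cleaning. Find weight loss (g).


Weight loss = initial − final
WL = 372.78 − 341.54 = 31.24 g

31.24 g


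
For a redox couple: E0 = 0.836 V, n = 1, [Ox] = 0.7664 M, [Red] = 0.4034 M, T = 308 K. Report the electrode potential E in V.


Apply the Nernst equation: E = E0 + (RT/nF)*ln([Ox]/[Red])
Step 1: RT/nF = 8.314*308/(1*96485) = 0.02654 V
Step 2: [Ox]/[Red] = 0.7664/0.4034 = 1.899851
Step 3: ln(1.899851) = 0.641775
Step 4: correction = 0.02654 * 0.641775 = 0.017 V
E = 0.836 + 0.017 = 0.853 V

0.853 V


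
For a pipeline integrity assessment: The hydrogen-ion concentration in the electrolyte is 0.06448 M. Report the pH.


pH = −log10[H+]
pH = −log10(0.06448) = 1.19

1.19


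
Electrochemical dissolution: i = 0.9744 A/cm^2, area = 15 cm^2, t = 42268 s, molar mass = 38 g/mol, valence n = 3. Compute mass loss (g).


Apply Faraday's law: m = i*A*t*M / (n*F)
Total charge passed Q = i*A*t = 0.9744*15*42268 = 617789.088 C
m = Q*M/(n*F) = 617789.088*38/(3*96485) = 81.10409 g

81.10409 g


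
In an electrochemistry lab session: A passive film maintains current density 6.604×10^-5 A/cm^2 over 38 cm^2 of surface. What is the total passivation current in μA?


I = i_pass * A, then convert A → μA (×10^6)
I = 6.604×10^-5 * 38 * 10^6 = 2509.52 μA

2509.52 μA


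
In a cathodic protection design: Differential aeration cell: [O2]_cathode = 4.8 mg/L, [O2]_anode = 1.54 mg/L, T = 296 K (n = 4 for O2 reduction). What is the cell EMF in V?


Apply the Nernst concentration-cell relation: E = (RT/nF)*ln(C_cathode/C_anode)
RT/nF = 8.314*296/(4*96485) = 0.00637649 V
ln(4.8/1.54) = 1.13683
E = 0.00637649 * 1.13683 = 0.00725 V

0.00725 V


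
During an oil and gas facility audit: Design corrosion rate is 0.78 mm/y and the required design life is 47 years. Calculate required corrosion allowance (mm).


Corrosion allowance = CR × design life
CA = 0.78 * 47 = 36.66 mm

36.66 mm


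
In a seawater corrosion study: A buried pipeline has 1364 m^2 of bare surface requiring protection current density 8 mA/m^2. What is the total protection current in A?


I = area * current density, then convert mA → A (÷1000)
I = 1364 * 8 / 1000 = 10.91 A

10.91 A


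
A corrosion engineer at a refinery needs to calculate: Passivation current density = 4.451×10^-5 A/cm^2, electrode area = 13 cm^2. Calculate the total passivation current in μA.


I = i_pass * A, then convert A → μA (×10^6)
I = 4.451×10^-5 * 13 * 10^6 = 578.63 μA

578.63 μA


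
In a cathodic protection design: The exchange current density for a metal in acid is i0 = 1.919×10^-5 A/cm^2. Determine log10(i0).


i0 = 1.919×10^-5 A/cm^2
log10(i0) = -4.717

-4.717


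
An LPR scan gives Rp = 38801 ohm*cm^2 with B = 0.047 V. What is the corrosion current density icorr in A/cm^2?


Apply the Stern-Geary relation: icorr = B / Rp
icorr = 0.047 / 38801 = 1.211×10^-6 A/cm^2

1.211×10^-6 A/cm^2


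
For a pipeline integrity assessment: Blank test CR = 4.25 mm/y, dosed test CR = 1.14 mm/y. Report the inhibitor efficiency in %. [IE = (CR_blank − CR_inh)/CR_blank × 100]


Apply the inhibitor-efficiency definition: IE = (CR_blank − CR_inh)/CR_blank × 100
IE = (4.25 − 1.14) / 4.25 × 100
IE = 3.11 / 4.25 × 100 = 73.2 %

73.2 %


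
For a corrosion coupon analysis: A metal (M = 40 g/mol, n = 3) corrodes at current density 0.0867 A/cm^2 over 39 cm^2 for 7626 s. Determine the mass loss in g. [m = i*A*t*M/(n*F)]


Apply Faraday's law: m = i*A*t*M / (n*F)
Total charge passed Q = i*A*t = 0.0867*39*7626 = 25785.7938 C
m = Q*M/(n*F) = 25785.7938*40/(3*96485) = 3.5634 g

3.5634 g


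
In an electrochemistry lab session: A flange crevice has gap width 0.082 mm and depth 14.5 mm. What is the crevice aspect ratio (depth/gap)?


Aspect ratio = depth / gap
Ratio = 14.5 / 0.082 = 176.8

176.8


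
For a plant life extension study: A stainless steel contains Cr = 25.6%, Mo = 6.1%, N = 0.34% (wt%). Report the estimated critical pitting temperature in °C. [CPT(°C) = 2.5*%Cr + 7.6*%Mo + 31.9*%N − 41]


Apply the ASTM G48 empirical CPT estimate: CPT(°C) = 2.5*%Cr + 7.6*%Mo + 31.9*%N − 41
2.5*25.6 = 64; 7.6*6.1 = 46.36; 31.9*0.34 = 10.846
CPT = 64 + 46.36 + 10.846 − 41 = 80.206 °C
Rounded to 0.1 °C: CPT ≈ 80.2 °C

80.2 °C


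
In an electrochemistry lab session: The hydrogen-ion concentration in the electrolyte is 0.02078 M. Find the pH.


pH = −log10[H+]
pH = −log10(0.02078) = 1.68

1.68


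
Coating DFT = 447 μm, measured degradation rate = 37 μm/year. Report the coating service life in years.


Service life = thickness / degradation rate
Life = 447 / 37 = 12.1 years

12.1 years


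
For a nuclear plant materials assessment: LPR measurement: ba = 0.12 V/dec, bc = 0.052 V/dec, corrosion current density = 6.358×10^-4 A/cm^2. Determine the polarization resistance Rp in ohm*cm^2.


Apply the Stern-Geary equation: Rp = ba*bc / (2.303*icorr*(ba+bc))
ba*bc = 0.12*0.052 = 0.00624
ba+bc = 0.172; 2.303*icorr*(ba+bc) = 2.303*6.358×10^-4*0.172 = 2.5185055×10^-4
Rp = 0.00624 / 2.5185055×10^-4 = 24.78 ohm*cm^2

24.78 ohm*cm^2


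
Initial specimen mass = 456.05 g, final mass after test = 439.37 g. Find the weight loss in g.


Weight loss = initial − final
WL = 456.05 − 439.37 = 16.68 g

16.68 g


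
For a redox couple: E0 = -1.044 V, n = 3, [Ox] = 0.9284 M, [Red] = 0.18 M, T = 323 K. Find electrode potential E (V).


Apply the Nernst equation: E = E0 + (RT/nF)*ln([Ox]/[Red])
Step 1: RT/nF = 8.314*323/(3*96485) = 0.00927751 V
Step 2: [Ox]/[Red] = 0.9284/0.18 = 5.157778
Step 3: ln(5.157778) = 1.640506
Step 4: correction = 0.00927751 * 1.640506 = 0.015 V
E = -1.044 + 0.015 = -1.029 V

-1.029 V


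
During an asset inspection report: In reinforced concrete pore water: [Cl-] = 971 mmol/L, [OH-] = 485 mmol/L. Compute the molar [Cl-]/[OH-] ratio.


Threshold parameter = [Cl-] / [OH-] (molar basis; both in mmol/L, so units cancel)
Ratio = 971 / 485 = 2.0

2.0


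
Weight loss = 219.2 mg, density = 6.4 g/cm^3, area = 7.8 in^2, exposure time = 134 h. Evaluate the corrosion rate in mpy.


Apply the mpy weight-loss relation: CR = 534 * W / (D * A * T)
Numerator: 534 * 219.2 = 117052.8
Denominator: 6.4 * 7.8 * 134 = 6689.28
CR = 117052.8 / 6689.28 = 17.49856 mpy

17.49856 mpy


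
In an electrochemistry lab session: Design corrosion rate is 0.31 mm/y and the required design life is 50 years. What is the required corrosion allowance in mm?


Corrosion allowance = CR × design life
CA = 0.31 * 50 = 15.5 mm

15.5 mm


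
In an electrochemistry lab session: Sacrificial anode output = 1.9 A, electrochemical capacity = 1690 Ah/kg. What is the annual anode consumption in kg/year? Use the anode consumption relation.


Annual consumption = current * hours per year / capacity
Rate = 1.9 * 8760 / 1690 = 9.8 kg/year

9.8 kg/year


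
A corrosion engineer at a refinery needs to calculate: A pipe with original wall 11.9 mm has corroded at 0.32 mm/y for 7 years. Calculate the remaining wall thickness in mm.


Remaining wall = original − CR × time
t = 11.9 − 0.32*7 = 11.9 − 2.24 = 9.66 mm

9.66 mm


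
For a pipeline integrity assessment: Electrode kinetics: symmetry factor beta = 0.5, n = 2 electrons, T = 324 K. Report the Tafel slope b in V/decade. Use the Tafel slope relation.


Apply the Tafel slope relation: b = 2.303*R*T/(beta*n*F)
Numerator: 2.303 * 8.314 * 324 = 6203.67
Denominator: 0.5 * 2 * 96485 = 96485.0
b = 6203.67 / 96485.0 = 0.064 V/decade

0.064 V/decade


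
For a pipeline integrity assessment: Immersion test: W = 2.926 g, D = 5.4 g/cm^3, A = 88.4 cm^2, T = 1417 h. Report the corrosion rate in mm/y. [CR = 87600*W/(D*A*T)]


Apply the mm/y weight-loss relation: CR = 87600 * W / (D * A * T)
Numerator: 87600 * 2.926 = 256317.6
Denominator: 5.4 * 88.4 * 1417 = 676419.12
CR = 256317.6 / 676419.12 = 0.378933 mm/y

0.378933 mm/y


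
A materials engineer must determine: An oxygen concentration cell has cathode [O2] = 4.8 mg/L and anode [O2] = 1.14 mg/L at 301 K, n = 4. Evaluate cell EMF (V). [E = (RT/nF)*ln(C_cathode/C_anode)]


Apply the Nernst concentration-cell relation: E = (RT/nF)*ln(C_cathode/C_anode)
RT/nF = 8.314*301/(4*96485) = 0.0064842 V
ln(4.8/1.14) = 1.43759
E = 0.0064842 * 1.43759 = 0.00932 V

0.00932 V


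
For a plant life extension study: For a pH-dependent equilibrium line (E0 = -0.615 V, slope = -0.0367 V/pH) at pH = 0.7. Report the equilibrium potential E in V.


Apply the Pourbaix line equation: E = E0 + slope*pH
E = -0.615 + (-0.0367)*0.7 = -0.615 + (-0.02569) = -0.64069 V
Rounded to 4 decimal places: E = -0.6407 V

-0.6407 V


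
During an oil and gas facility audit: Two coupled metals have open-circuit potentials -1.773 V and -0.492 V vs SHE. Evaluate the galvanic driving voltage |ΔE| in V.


Driving voltage is the absolute potential difference.
|ΔE| = |-1.773 − (-0.492)| = 1.281 V

1.281 V


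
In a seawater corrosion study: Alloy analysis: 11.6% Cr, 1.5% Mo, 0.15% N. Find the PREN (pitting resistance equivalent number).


Apply the PREN formula: PREN = Cr + 3.3*Mo + 16*N
PREN = 11.6 + 3.3*1.5 + 16*0.15
PREN = 11.6 + 4.95 + 2.4 = 18.95

18.95


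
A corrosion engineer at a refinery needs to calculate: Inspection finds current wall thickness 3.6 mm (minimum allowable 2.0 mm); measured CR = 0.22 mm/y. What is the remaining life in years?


Apply the remaining-life relation: RL = (t_current − t_min) / CR
RL = (3.6 − 2.0) / 0.22 = 1.6 / 0.22 = 7.3 years

7.3 years


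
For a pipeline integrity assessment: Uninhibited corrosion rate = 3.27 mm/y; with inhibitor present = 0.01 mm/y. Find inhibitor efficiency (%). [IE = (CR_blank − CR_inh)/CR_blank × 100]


Apply the inhibitor-efficiency definition: IE = (CR_blank − CR_inh)/CR_blank × 100
IE = (3.27 − 0.01) / 3.27 × 100
IE = 3.26 / 3.27 × 100 = 99.7 %

99.7 %


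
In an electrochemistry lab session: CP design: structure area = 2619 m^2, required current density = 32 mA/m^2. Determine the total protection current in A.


I = area * current density, then convert mA → A (÷1000)
I = 2619 * 32 / 1000 = 83.81 A

83.81 A


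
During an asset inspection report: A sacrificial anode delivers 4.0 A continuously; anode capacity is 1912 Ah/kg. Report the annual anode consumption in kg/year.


Annual consumption = current * hours per year / capacity
Rate = 4.0 * 8760 / 1912 = 18.3 kg/year

18.3 kg/year


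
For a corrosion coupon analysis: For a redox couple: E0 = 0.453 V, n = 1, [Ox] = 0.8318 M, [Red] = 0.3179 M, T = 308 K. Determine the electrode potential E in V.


Apply the Nernst equation: E = E0 + (RT/nF)*ln([Ox]/[Red])
Step 1: RT/nF = 8.314*308/(1*96485) = 0.02654 V
Step 2: [Ox]/[Red] = 0.8318/0.3179 = 2.616546
Step 3: ln(2.616546) = 0.961855
Step 4: correction = 0.02654 * 0.961855 = 0.0255 V
E = 0.453 + 0.0255 = 0.4785 V

0.4785 V


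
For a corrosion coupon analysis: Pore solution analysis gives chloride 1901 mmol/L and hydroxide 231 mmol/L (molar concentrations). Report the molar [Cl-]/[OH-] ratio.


Threshold parameter = [Cl-] / [OH-] (molar basis; both in mmol/L, so units cancel)
Ratio = 1901 / 231 = 8.23

8.23


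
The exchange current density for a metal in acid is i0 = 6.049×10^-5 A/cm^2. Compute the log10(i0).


i0 = 6.049×10^-5 A/cm^2
log10(i0) = -4.218

-4.218


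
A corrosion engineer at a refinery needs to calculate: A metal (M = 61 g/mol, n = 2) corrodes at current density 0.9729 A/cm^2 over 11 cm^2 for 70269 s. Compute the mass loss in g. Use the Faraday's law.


Apply Faraday's law: m = i*A*t*M / (n*F)
Total charge passed Q = i*A*t = 0.9729*11*70269 = 752011.8111 C
m = Q*M/(n*F) = 752011.8111*61/(2*96485) = 237.719 g

237.719 g


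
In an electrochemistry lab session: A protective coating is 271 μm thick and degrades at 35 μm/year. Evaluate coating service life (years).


Service life = thickness / degradation rate
Life = 271 / 35 = 7.7 years

7.7 years


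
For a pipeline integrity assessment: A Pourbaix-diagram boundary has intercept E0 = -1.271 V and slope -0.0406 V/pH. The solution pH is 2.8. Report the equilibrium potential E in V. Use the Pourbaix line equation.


Apply the Pourbaix line equation: E = E0 + slope*pH
E = -1.271 + (-0.0406)*2.8 = -1.271 + (-0.11368) = -1.38468 V
Rounded to 3 decimal places: E = -1.385 V

-1.385 V


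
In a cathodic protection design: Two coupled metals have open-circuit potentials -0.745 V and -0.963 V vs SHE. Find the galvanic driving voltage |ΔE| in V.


Driving voltage is the absolute potential difference.
|ΔE| = |-0.745 − (-0.963)| = 0.218 V

0.218 V


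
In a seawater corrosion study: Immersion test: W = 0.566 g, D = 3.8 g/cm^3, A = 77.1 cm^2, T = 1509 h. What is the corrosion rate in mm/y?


Apply the mm/y weight-loss relation: CR = 87600 * W / (D * A * T)
Numerator: 87600 * 0.566 = 49581.6
Denominator: 3.8 * 77.1 * 1509 = 442106.82
CR = 49581.6 / 442106.82 = 0.11215 mm/y

0.11215 mm/y


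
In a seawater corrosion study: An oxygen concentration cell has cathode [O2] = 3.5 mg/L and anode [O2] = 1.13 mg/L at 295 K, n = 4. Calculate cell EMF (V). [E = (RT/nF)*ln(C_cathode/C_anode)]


Apply the Nernst concentration-cell relation: E = (RT/nF)*ln(C_cathode/C_anode)
RT/nF = 8.314*295/(4*96485) = 0.00635495 V
ln(3.5/1.13) = 1.13055
E = 0.00635495 * 1.13055 = 0.00718 V

0.00718 V


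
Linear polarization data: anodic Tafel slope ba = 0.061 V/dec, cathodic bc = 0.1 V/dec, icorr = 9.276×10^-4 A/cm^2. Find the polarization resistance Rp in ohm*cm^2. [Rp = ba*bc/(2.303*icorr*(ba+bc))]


Apply the Stern-Geary equation: Rp = ba*bc / (2.303*icorr*(ba+bc))
ba*bc = 0.061*0.1 = 0.0061
ba+bc = 0.161; 2.303*icorr*(ba+bc) = 2.303*9.276×10^-4*0.161 = 3.4393831×10^-4
Rp = 0.0061 / 3.4393831×10^-4 = 17.7 ohm*cm^2

17.7 ohm*cm^2


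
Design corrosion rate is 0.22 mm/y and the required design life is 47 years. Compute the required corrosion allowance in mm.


Corrosion allowance = CR × design life
CA = 0.22 * 47 = 10.34 mm

10.34 mm


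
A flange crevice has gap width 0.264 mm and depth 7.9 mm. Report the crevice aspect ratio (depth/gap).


Aspect ratio = depth / gap
Ratio = 7.9 / 0.264 = 29.9

29.9


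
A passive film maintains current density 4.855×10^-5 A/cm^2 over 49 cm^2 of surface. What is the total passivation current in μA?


I = i_pass * A, then convert A → μA (×10^6)
I = 4.855×10^-5 * 49 * 10^6 = 2378.95 μA

2378.95 μA


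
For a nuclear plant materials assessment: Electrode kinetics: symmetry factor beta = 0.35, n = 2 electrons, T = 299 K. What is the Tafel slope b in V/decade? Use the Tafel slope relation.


Apply the Tafel slope relation: b = 2.303*R*T/(beta*n*F)
Numerator: 2.303 * 8.314 * 299 = 5725.0
Denominator: 0.35 * 2 * 96485 = 67539.5
b = 5725.0 / 67539.5 = 0.085 V/decade

0.085 V/decade


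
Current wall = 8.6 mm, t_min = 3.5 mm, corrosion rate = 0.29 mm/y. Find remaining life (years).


Apply the remaining-life relation: RL = (t_current − t_min) / CR
RL = (8.6 − 3.5) / 0.29 = 5.1 / 0.29 = 17.6 years

17.6 years


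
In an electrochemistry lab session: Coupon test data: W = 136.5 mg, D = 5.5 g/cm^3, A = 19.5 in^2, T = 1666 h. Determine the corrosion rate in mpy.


Apply the mpy weight-loss relation: CR = 534 * W / (D * A * T)
Numerator: 534 * 136.5 = 72891.0
Denominator: 5.5 * 19.5 * 1666 = 178678.5
CR = 72891.0 / 178678.5 = 0.408 mpy

0.408 mpy


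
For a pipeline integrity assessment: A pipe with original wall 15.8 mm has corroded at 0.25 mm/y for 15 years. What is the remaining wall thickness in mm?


Remaining wall = original − CR × time
t = 15.8 − 0.25*15 = 15.8 − 3.75 = 12.05 mm

12.05 mm


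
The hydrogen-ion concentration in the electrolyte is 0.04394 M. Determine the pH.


pH = −log10[H+]
pH = −log10(0.04394) = 1.36

1.36


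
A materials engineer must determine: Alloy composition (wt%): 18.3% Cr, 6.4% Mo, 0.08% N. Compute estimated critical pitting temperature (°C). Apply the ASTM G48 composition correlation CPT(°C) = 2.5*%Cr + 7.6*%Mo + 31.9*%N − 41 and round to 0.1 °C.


Apply the ASTM G48 empirical CPT estimate: CPT(°C) = 2.5*%Cr + 7.6*%Mo + 31.9*%N − 41
2.5*18.3 = 45.75; 7.6*6.4 = 48.64; 31.9*0.08 = 2.552
CPT = 45.75 + 48.64 + 2.552 − 41 = 55.942 °C
Rounded to 0.1 °C: CPT ≈ 55.9 °C

55.9 °C


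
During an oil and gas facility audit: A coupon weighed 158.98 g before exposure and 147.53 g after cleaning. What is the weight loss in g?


Weight loss = initial − final
WL = 158.98 − 147.53 = 11.45 g

11.45 g


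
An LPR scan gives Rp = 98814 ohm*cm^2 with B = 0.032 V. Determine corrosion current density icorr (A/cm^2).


Apply the Stern-Geary relation: icorr = B / Rp
icorr = 0.032 / 98814 = 3.238×10^-7 A/cm^2

3.238×10^-7 A/cm^2


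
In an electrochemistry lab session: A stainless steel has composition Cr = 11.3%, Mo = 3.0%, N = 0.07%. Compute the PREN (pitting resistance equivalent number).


Apply the PREN formula: PREN = Cr + 3.3*Mo + 16*N
PREN = 11.3 + 3.3*3.0 + 16*0.07
PREN = 11.3 + 9.9 + 1.12 = 22.32

22.32


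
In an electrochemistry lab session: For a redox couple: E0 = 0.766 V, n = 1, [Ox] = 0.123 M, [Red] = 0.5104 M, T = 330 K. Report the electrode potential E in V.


Apply the Nernst equation: E = E0 + (RT/nF)*ln([Ox]/[Red])
Step 1: RT/nF = 8.314*330/(1*96485) = 0.02843572 V
Step 2: [Ox]/[Red] = 0.123/0.5104 = 0.240987
Step 3: ln(0.240987) = -1.423012
Step 4: correction = 0.02843572 * -1.423012 = -0.0405 V
E = 0.766 + -0.0405 = 0.7255 V

0.7255 V


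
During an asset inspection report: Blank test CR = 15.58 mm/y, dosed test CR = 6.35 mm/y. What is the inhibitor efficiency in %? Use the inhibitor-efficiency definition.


Apply the inhibitor-efficiency definition: IE = (CR_blank − CR_inh)/CR_blank × 100
IE = (15.58 − 6.35) / 15.58 × 100
IE = 9.23 / 15.58 × 100 = 59.2 %

59.2 %


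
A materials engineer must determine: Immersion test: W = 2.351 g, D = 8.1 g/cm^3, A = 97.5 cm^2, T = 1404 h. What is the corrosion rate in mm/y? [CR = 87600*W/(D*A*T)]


Apply the mm/y weight-loss relation: CR = 87600 * W / (D * A * T)
Numerator: 87600 * 2.351 = 205947.6
Denominator: 8.1 * 97.5 * 1404 = 1108809.0
CR = 205947.6 / 1108809.0 = 0.1857 mm/y

0.1857 mm/y


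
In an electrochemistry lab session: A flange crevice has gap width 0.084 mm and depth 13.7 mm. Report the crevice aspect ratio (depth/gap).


Aspect ratio = depth / gap
Ratio = 13.7 / 0.084 = 163.1

163.1


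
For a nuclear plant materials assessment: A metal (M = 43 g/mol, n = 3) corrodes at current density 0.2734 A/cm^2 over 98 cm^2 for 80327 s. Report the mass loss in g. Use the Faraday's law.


Apply Faraday's law: m = i*A*t*M / (n*F)
Total charge passed Q = i*A*t = 0.2734*98*80327 = 2152217.3764 C
m = Q*M/(n*F) = 2152217.3764*43/(3*96485) = 319.72275 g

319.72275 g


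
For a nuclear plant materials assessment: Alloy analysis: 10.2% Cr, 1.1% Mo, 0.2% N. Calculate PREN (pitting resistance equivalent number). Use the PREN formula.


Apply the PREN formula: PREN = Cr + 3.3*Mo + 16*N
PREN = 10.2 + 3.3*1.1 + 16*0.2
PREN = 10.2 + 3.63 + 3.2 = 17.03

17.03


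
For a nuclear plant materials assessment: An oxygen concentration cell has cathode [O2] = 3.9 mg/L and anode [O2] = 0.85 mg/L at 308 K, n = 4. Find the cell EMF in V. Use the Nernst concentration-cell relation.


Apply the Nernst concentration-cell relation: E = (RT/nF)*ln(C_cathode/C_anode)
RT/nF = 8.314*308/(4*96485) = 0.006635 V
ln(3.9/0.85) = 1.5235
E = 0.006635 * 1.5235 = 0.01011 V

0.01011 V


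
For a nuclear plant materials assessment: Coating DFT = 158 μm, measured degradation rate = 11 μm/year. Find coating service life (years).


Service life = thickness / degradation rate
Life = 158 / 11 = 14.4 years

14.4 years


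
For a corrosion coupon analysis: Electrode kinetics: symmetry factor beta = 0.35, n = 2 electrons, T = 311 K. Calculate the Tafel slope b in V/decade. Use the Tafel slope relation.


Apply the Tafel slope relation: b = 2.303*R*T/(beta*n*F)
Numerator: 2.303 * 8.314 * 311 = 5954.76
Denominator: 0.35 * 2 * 96485 = 67539.5
b = 5954.76 / 67539.5 = 0.0882 V/decade

0.0882 V/decade


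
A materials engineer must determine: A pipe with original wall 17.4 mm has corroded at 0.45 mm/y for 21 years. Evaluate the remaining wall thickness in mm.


Remaining wall = original − CR × time
t = 17.4 − 0.45*21 = 17.4 − 9.45 = 7.95 mm

7.95 mm


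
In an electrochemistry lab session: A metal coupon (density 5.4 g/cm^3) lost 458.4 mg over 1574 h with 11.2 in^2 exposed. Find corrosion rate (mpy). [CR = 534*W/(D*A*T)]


Apply the mpy weight-loss relation: CR = 534 * W / (D * A * T)
Numerator: 534 * 458.4 = 244785.6
Denominator: 5.4 * 11.2 * 1574 = 95195.52
CR = 244785.6 / 95195.52 = 2.5714 mpy

2.5714 mpy


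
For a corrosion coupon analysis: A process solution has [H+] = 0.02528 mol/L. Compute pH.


pH = −log10[H+]
pH = −log10(0.02528) = 1.6

1.6


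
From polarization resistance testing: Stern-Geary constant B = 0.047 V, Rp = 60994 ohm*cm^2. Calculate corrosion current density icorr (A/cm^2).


Apply the Stern-Geary relation: icorr = B / Rp
icorr = 0.047 / 60994 = 7.706×10^-7 A/cm^2

7.706×10^-7 A/cm^2


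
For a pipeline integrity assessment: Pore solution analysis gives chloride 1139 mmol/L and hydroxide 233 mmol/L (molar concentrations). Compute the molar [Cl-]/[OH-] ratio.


Threshold parameter = [Cl-] / [OH-] (molar basis; both in mmol/L, so units cancel)
Ratio = 1139 / 233 = 4.89

4.89


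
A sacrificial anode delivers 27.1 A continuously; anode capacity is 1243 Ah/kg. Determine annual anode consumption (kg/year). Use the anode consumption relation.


Annual consumption = current * hours per year / capacity
Rate = 27.1 * 8760 / 1243 = 191.0 kg/year

191.0 kg/year


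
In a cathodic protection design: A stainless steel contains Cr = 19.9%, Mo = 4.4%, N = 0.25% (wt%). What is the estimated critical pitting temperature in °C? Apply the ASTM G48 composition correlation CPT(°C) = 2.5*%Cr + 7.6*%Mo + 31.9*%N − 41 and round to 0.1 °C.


Apply the ASTM G48 empirical CPT estimate: CPT(°C) = 2.5*%Cr + 7.6*%Mo + 31.9*%N − 41
2.5*19.9 = 49.75; 7.6*4.4 = 33.44; 31.9*0.25 = 7.975
CPT = 49.75 + 33.44 + 7.975 − 41 = 50.165 °C
Rounded to 0.1 °C: CPT ≈ 50.2 °C

50.2 °C


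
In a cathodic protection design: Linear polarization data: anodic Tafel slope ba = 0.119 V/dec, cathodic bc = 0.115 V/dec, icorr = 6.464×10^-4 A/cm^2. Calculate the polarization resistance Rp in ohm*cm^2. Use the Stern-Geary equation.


Apply the Stern-Geary equation: Rp = ba*bc / (2.303*icorr*(ba+bc))
ba*bc = 0.119*0.115 = 0.013685
ba+bc = 0.234; 2.303*icorr*(ba+bc) = 2.303*6.464×10^-4*0.234 = 3.4834625×10^-4
Rp = 0.013685 / 3.4834625×10^-4 = 39.29 ohm*cm^2

39.29 ohm*cm^2


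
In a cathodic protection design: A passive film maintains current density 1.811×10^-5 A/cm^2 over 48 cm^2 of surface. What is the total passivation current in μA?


I = i_pass * A, then convert A → μA (×10^6)
I = 1.811×10^-5 * 48 * 10^6 = 869.28 μA

869.28 μA


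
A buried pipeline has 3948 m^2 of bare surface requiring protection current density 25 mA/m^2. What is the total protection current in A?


I = area * current density, then convert mA → A (÷1000)
I = 3948 * 25 / 1000 = 98.7 A

98.7 A


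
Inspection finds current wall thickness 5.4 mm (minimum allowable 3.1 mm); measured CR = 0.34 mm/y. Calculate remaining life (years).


Apply the remaining-life relation: RL = (t_current − t_min) / CR
RL = (5.4 − 3.1) / 0.34 = 2.3 / 0.34 = 6.8 years

6.8 years


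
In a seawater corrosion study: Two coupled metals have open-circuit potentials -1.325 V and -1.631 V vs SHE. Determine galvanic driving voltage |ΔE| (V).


Driving voltage is the absolute potential difference.
|ΔE| = |-1.325 − (-1.631)| = 0.306 V

0.306 V


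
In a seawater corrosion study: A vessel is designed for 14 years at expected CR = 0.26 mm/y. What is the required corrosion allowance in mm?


Corrosion allowance = CR × design life
CA = 0.26 * 14 = 3.64 mm

3.64 mm


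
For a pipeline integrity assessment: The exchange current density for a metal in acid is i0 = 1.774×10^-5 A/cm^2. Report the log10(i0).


i0 = 1.774×10^-5 A/cm^2
log10(i0) = -4.751

-4.751


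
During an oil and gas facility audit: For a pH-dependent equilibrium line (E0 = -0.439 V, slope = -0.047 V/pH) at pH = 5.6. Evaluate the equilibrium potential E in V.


Apply the Pourbaix line equation: E = E0 + slope*pH
E = -0.439 + (-0.047)*5.6 = -0.439 + (-0.2632) = -0.7022 V
Rounded to 4 decimal places: E = -0.7022 V

-0.7022 V


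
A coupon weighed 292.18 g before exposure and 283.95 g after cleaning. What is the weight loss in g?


Weight loss = initial − final
WL = 292.18 − 283.95 = 8.23 g

8.23 g


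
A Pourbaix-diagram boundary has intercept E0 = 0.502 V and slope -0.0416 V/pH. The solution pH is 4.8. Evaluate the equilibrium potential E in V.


Apply the Pourbaix line equation: E = E0 + slope*pH
E = 0.502 + (-0.0416)*4.8 = 0.502 + (-0.19968) = 0.30232 V
Rounded to 4 decimal places: E = 0.3023 V

0.3023 V


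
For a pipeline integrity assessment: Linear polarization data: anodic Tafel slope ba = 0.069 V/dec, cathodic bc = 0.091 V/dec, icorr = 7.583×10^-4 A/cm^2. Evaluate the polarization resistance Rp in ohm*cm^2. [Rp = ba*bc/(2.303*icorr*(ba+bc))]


Apply the Stern-Geary equation: Rp = ba*bc / (2.303*icorr*(ba+bc))
ba*bc = 0.069*0.091 = 0.006279
ba+bc = 0.16; 2.303*icorr*(ba+bc) = 2.303*7.583×10^-4*0.16 = 2.7941838×10^-4
Rp = 0.006279 / 2.7941838×10^-4 = 22.47 ohm*cm^2

22.47 ohm*cm^2


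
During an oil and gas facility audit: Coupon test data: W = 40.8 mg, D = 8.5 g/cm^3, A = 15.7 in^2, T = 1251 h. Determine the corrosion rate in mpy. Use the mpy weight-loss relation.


Apply the mpy weight-loss relation: CR = 534 * W / (D * A * T)
Numerator: 534 * 40.8 = 21787.2
Denominator: 8.5 * 15.7 * 1251 = 166945.95
CR = 21787.2 / 166945.95 = 0.1305 mpy

0.1305 mpy


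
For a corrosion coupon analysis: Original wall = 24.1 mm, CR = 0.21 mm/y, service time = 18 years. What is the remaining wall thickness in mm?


Remaining wall = original − CR × time
t = 24.1 − 0.21*18 = 24.1 − 3.78 = 20.32 mm

20.32 mm


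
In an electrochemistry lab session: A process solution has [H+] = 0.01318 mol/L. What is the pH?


pH = −log10[H+]
pH = −log10(0.01318) = 1.88

1.88
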